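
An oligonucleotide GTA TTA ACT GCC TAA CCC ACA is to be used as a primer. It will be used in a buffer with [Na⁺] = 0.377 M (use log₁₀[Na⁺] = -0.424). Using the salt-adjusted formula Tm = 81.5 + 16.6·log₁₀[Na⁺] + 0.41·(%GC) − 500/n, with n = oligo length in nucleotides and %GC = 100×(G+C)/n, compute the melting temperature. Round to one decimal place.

Length n = 21. Counting bases: A=7, C=7, G=2, T=5
G+C = 9, so %GC = 9/21 × 100 = 42.857%
Salt term: 16.6 × (-0.424) = -7.038
GC term: 0.41 × 42.857 = 17.571; length term: −500/21 = −23.81
Tm = 81.5 + (-7.038) + 17.571 − 23.81 = 68.223 → 68.2°C

68.2°C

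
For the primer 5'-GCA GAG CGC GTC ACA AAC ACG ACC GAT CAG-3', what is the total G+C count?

T=2, G=8, A=10, C=10
Total G or C: 8 + 10 = 18

18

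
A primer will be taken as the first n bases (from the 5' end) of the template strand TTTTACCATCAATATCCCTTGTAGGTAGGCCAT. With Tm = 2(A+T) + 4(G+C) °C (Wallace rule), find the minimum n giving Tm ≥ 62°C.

First 23 bases: TTTTACCATCAATATCCCTTGTA → Tm = 60°C (< 62°C)
First 24 bases: TTTTACCATCAATATCCCTTGTAG → Tm = 64°C (≥ 62°C)
Since every base adds ≥2°C, Tm only increases with n, so the threshold is first crossed at n = 24.

n = 24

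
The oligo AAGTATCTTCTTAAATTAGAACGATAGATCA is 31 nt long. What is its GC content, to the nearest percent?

G=4, A=13, C=4, T=10
G+C = 4 + 4 = 8 out of 31 bases
%GC = 8/31 × 100 = 25.81% ≈ 26%

26%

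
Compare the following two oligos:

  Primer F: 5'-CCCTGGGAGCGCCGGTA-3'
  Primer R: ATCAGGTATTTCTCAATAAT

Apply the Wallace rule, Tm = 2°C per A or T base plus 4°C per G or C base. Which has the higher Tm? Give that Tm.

Primer F: A+T=4, G+C=13 → Tm = 2(4)+4(13) = 60°C
Primer R: A+T=15, G+C=5 → Tm = 2(15)+4(5) = 50°C
60°C vs 50°C → primer F is higher.

Primer F, 60°C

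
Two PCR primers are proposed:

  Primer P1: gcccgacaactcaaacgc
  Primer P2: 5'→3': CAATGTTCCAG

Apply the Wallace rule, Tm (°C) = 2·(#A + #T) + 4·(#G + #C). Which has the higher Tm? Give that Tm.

Primer P1: A+T=7, G+C=11 → Tm = 2(7)+4(11) = 58°C
Primer P2: A+T=6, G+C=5 → Tm = 2(6)+4(5) = 32°C
58°C vs 32°C → primer P1 is higher.

Primer P1, 58°C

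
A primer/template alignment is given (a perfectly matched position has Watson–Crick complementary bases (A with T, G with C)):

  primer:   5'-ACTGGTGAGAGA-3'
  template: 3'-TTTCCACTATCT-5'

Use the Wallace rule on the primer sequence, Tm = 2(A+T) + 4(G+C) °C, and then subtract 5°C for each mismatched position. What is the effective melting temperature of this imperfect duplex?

21°C

Primer base counts: A=4, T=2, G=5, C=1 → A+T=6, G+C=6
Perfect-match Tm = 2(6) + 4(6) = 12 + 24 = 36°C
Mismatches (positions where the bases are not complementary): 3 (at positions 2, 3, 9)
Effective Tm = 36 − 3×5 = 36 − 15 = 21°C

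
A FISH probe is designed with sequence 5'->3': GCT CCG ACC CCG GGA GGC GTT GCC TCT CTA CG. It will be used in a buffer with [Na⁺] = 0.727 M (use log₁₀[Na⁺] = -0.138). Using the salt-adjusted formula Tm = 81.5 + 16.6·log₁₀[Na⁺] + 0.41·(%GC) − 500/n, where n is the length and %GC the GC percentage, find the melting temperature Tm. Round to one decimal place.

93.1°C

Length n = 32. Scanning the sequence gives A=3, T=6, C=13, G=10.
G+C = 23, so %GC = 23/32 × 100 = 71.875%
Salt term: 16.6 × (-0.138) = -2.291
GC term: 0.41 × 71.875 = 29.469; length term: −500/32 = −15.625
Tm = 81.5 + (-2.291) + 29.469 − 15.625 = 93.053 → 93.1°C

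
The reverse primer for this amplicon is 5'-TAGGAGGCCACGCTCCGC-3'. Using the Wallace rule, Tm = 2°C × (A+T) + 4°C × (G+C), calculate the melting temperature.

Counting bases: G=6, A=3, T=2, C=7
So N_AT = 5 and N_GC = 13.
Tm = 2(5) + 4(13) = 10 + 52 = 62°C

62°C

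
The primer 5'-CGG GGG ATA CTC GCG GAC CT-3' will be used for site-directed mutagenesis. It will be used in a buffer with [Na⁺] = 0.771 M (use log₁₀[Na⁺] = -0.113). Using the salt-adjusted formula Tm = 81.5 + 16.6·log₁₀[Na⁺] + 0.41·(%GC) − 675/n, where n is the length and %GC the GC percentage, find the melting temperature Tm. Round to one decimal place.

74.6°C

Length n = 20. G=8, T=3, C=6, A=3
G+C = 14, so %GC = 14/20 × 100 = 70%
Salt term: 16.6 × (-0.113) = -1.876
GC term: 0.41 × 70 = 28.7; length term: −675/20 = −33.75
Tm = 81.5 + (-1.876) + 28.7 − 33.75 = 74.574 → 74.6°C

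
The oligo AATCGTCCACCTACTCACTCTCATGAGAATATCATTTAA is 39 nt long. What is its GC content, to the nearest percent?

Base counts: C=11, A=13, T=12, G=3
G+C = 3 + 11 = 14 out of 39 bases
%GC = 14/39 × 100 = 35.9% ≈ 36%

36%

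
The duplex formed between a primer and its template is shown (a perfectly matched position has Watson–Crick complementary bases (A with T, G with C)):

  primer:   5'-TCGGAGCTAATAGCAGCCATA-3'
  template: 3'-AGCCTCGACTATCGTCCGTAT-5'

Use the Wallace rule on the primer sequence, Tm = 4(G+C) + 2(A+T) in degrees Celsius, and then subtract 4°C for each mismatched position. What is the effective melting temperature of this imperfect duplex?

54°C

Primer base counts: A=7, T=4, G=5, C=5 → A+T=11, G+C=10
Perfect-match Tm = 2(11) + 4(10) = 22 + 40 = 62°C
Mismatches (positions where the bases are not complementary): 2 (at positions 9, 17)
Effective Tm = 62 − 2×4 = 62 − 8 = 54°C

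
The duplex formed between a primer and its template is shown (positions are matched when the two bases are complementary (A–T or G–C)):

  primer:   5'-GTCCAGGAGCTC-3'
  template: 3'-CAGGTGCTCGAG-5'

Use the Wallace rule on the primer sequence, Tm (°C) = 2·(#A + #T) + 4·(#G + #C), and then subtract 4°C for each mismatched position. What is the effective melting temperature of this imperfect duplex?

Primer base counts: A=2, T=2, G=4, C=4 → A+T=4, G+C=8
Perfect-match Tm = 2(4) + 4(8) = 8 + 32 = 40°C
Mismatches (positions where the bases are not complementary): 1 (at position 6)
Effective Tm = 40 − 1×4 = 40 − 4 = 36°C

36°C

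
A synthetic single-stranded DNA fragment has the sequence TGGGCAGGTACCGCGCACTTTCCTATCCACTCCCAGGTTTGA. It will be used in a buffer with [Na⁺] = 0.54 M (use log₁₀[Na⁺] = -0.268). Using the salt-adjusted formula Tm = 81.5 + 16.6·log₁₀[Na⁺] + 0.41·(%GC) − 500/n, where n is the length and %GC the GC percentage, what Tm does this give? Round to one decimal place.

88.6°C

Length n = 42. Scanning the sequence gives T=11, A=7, G=10, C=14.
G+C = 24, so %GC = 24/42 × 100 = 57.143%
Salt term: 16.6 × (-0.268) = -4.449
GC term: 0.41 × 57.143 = 23.429; length term: −500/42 = −11.905
Tm = 81.5 + (-4.449) + 23.429 − 11.905 = 88.575 → 88.6°C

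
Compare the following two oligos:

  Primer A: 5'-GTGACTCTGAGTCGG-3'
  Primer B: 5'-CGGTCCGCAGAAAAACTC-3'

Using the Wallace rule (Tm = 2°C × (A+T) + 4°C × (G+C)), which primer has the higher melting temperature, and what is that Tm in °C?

Primer B, 56°C

Primer A: A+T=6, G+C=9 → Tm = 2(6)+4(9) = 48°C
Primer B: A+T=8, G+C=10 → Tm = 2(8)+4(10) = 56°C
48°C vs 56°C → primer B is higher.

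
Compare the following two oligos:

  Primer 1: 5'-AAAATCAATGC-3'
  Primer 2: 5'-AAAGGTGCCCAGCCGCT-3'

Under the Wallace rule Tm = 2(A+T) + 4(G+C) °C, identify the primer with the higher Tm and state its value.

Primer 1: A+T=8, G+C=3 → Tm = 2(8)+4(3) = 28°C
Primer 2: A+T=6, G+C=11 → Tm = 2(6)+4(11) = 56°C
28°C vs 56°C → primer 2 is higher.

Primer 2, 56°C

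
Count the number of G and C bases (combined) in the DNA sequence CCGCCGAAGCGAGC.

11

Base counts: G=5, T=0, A=3, C=6
Total G or C: 5 + 6 = 11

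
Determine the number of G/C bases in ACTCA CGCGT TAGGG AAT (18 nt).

9

Base counts: C=4, G=5, A=5, T=4
Total G or C: 5 + 4 = 9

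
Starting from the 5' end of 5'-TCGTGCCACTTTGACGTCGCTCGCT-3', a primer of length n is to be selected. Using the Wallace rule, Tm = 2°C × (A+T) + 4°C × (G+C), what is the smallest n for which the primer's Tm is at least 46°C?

First 14 bases: TCGTGCCACTTTGA → Tm = 42°C (< 46°C)
First 15 bases: TCGTGCCACTTTGAC → Tm = 46°C (≥ 46°C)
Each additional base adds 2°C (A/T) or 4°C (G/C), so Tm is non-decreasing in n; n = 15 is the first length to reach 46°C.

n = 15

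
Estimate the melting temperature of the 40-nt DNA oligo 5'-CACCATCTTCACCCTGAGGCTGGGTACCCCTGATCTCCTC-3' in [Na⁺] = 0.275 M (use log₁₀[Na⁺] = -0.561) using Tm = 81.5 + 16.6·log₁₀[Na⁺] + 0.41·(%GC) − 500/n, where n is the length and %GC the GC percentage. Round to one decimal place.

Length n = 40. Scanning the sequence gives A=6, C=17, T=10, G=7.
G+C = 24, so %GC = 24/40 × 100 = 60%
Salt term: 16.6 × (-0.561) = -9.313
GC term: 0.41 × 60 = 24.6; length term: −500/40 = −12.5
Tm = 81.5 + (-9.313) + 24.6 − 12.5 = 84.287 → 84.3°C

84.3°C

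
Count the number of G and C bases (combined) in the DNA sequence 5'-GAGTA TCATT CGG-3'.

6

Base counts: G=4, A=3, T=4, C=2
Total G or C: 4 + 2 = 6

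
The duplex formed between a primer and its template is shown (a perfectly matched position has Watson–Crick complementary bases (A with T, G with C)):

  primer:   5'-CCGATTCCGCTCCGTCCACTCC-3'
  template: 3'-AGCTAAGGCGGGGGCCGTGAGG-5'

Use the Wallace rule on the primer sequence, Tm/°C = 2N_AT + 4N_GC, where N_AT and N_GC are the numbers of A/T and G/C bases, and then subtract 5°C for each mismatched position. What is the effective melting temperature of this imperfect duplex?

49°C

Primer base counts: A=2, T=5, G=3, C=12 → A+T=7, G+C=15
Perfect-match Tm = 2(7) + 4(15) = 14 + 60 = 74°C
Mismatches (positions where the bases are not complementary): 5 (at positions 1, 11, 14, 15, 16)
Effective Tm = 74 − 5×5 = 74 − 25 = 49°C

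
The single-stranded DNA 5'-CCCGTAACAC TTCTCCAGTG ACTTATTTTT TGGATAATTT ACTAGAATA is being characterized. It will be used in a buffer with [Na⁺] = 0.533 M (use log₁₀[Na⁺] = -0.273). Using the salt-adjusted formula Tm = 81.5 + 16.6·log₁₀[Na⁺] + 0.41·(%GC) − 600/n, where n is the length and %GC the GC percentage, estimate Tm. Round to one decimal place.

Length n = 49. Scanning the sequence gives C=10, G=6, T=19, A=14.
G+C = 16, so %GC = 16/49 × 100 = 32.653%
Salt term: 16.6 × (-0.273) = -4.532
GC term: 0.41 × 32.653 = 13.388; length term: −600/49 = −12.245
Tm = 81.5 + (-4.532) + 13.388 − 12.245 = 78.111 → 78.1°C

78.1°C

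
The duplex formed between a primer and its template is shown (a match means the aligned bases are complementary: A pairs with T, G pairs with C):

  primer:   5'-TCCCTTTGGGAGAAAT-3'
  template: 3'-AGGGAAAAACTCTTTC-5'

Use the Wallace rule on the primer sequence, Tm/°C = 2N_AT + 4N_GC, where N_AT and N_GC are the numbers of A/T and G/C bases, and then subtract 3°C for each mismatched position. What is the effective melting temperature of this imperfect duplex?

37°C

Primer base counts: A=4, T=5, G=4, C=3 → A+T=9, G+C=7
Perfect-match Tm = 2(9) + 4(7) = 18 + 28 = 46°C
Mismatches (positions where the bases are not complementary): 3 (at positions 8, 9, 16)
Effective Tm = 46 − 3×3 = 46 − 9 = 37°C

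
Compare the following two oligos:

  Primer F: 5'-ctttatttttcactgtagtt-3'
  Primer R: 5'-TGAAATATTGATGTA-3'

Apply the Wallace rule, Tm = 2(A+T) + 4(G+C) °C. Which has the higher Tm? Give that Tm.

Primer F, 50°C

Primer F: A+T=15, G+C=5 → Tm = 2(15)+4(5) = 50°C
Primer R: A+T=12, G+C=3 → Tm = 2(12)+4(3) = 36°C
50°C vs 36°C → primer F is higher.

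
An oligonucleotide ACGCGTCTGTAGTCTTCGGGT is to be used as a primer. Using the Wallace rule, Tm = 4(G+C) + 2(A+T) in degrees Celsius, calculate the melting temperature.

66°C

Scanning the sequence gives T=7, G=7, C=5, A=2.
A+T = 9, G+C = 12
Tm = 2×9 + 4×12 = 66°C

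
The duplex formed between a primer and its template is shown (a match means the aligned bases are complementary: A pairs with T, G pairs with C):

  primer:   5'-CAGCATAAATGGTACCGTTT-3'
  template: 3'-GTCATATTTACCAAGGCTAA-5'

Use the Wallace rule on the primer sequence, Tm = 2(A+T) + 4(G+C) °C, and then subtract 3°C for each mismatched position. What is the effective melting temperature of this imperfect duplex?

Primer base counts: A=6, T=6, G=4, C=4 → A+T=12, G+C=8
Perfect-match Tm = 2(12) + 4(8) = 24 + 32 = 56°C
Mismatches (positions where the bases are not complementary): 3 (at positions 4, 14, 18)
Effective Tm = 56 − 3×3 = 56 − 9 = 47°C

47°C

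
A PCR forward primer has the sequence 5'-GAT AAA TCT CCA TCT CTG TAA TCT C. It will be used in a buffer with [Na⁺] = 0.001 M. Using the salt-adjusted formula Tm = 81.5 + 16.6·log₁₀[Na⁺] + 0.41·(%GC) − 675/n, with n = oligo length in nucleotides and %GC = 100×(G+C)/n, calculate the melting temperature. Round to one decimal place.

Length n = 25. Base counts: T=9, A=7, G=2, C=7
G+C = 9, so %GC = 9/25 × 100 = 36%
Salt term: 16.6 × (-3) = -49.8
GC term: 0.41 × 36 = 14.76; length term: −675/25 = −27
Tm = 81.5 + (-49.8) + 14.76 − 27 = 19.46 → 19.5°C

19.5°C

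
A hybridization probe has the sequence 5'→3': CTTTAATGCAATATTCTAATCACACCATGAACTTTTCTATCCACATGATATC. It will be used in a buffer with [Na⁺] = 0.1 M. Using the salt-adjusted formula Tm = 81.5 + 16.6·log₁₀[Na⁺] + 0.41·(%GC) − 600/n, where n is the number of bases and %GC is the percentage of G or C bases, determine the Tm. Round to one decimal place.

66.0°C

Length n = 52. Base counts: C=13, A=17, G=3, T=19
G+C = 16, so %GC = 16/52 × 100 = 30.769%
Salt term: 16.6 × (-1) = -16.6
GC term: 0.41 × 30.769 = 12.615; length term: −600/52 = −11.538
Tm = 81.5 + (-16.6) + 12.615 − 11.538 = 65.977 → 66.0°C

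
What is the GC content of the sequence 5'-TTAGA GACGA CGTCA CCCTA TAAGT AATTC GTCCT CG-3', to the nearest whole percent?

46%

Scanning the sequence gives G=7, T=10, A=10, C=10.
G+C = 7 + 10 = 17 out of 37 bases
%GC = 17/37 × 100 = 45.95% ≈ 46%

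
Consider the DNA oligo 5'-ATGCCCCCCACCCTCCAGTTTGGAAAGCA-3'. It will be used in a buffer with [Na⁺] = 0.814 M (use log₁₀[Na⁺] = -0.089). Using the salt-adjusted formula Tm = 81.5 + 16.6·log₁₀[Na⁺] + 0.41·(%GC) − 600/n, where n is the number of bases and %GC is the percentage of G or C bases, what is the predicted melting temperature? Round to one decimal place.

Length n = 29. T=5, A=7, G=5, C=12
G+C = 17, so %GC = 17/29 × 100 = 58.621%
Salt term: 16.6 × (-0.089) = -1.477
GC term: 0.41 × 58.621 = 24.035; length term: −600/29 = −20.69
Tm = 81.5 + (-1.477) + 24.035 − 20.69 = 83.368 → 83.4°C

83.4°C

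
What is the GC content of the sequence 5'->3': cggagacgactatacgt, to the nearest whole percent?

53%

Base counts: A=5, C=4, T=3, G=5
G+C = 5 + 4 = 9 out of 17 bases
%GC = 9/17 × 100 = 52.94% ≈ 53%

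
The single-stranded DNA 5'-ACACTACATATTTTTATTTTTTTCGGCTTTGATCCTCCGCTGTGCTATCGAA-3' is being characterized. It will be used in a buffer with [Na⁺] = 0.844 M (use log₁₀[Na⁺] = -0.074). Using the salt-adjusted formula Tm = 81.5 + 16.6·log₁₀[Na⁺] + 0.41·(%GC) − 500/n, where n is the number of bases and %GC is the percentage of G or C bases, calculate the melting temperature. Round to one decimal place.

85.6°C

Length n = 52. T=23, C=12, G=7, A=10
G+C = 19, so %GC = 19/52 × 100 = 36.538%
Salt term: 16.6 × (-0.074) = -1.228
GC term: 0.41 × 36.538 = 14.981; length term: −500/52 = −9.615
Tm = 81.5 + (-1.228) + 14.981 − 9.615 = 85.638 → 85.6°C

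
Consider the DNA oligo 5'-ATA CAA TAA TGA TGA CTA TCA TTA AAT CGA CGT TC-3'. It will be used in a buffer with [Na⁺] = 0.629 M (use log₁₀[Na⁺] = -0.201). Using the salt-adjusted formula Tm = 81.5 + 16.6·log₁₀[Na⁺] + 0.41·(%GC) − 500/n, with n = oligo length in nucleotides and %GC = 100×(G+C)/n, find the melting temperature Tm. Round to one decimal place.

75.6°C

Length n = 35. Base counts: A=14, T=11, G=4, C=6
G+C = 10, so %GC = 10/35 × 100 = 28.571%
Salt term: 16.6 × (-0.201) = -3.337
GC term: 0.41 × 28.571 = 11.714; length term: −500/35 = −14.286
Tm = 81.5 + (-3.337) + 11.714 − 14.286 = 75.591 → 75.6°C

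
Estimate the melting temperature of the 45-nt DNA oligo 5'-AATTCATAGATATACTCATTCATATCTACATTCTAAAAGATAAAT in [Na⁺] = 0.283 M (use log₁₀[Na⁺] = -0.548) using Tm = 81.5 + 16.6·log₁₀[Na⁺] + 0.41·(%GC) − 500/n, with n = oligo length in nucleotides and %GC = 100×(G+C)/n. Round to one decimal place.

Length n = 45. Base counts: C=7, T=16, A=20, G=2
G+C = 9, so %GC = 9/45 × 100 = 20%
Salt term: 16.6 × (-0.548) = -9.097
GC term: 0.41 × 20 = 8.2; length term: −500/45 = −11.111
Tm = 81.5 + (-9.097) + 8.2 − 11.111 = 69.492 → 69.5°C

69.5°C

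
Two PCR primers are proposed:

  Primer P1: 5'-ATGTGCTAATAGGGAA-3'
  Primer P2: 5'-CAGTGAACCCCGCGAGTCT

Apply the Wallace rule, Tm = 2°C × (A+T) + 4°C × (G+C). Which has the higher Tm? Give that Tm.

Primer P1: A+T=10, G+C=6 → Tm = 2(10)+4(6) = 44°C
Primer P2: A+T=7, G+C=12 → Tm = 2(7)+4(12) = 62°C
44°C vs 62°C → primer P2 is higher.

Primer P2, 62°C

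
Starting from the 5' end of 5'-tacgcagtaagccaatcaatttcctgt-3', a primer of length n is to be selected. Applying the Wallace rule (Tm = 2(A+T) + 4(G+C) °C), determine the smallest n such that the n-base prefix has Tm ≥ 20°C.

First 6 bases: TACGCA → Tm = 18°C (< 20°C)
First 7 bases: TACGCAG → Tm = 22°C (≥ 20°C)
Each additional base adds 2°C (A/T) or 4°C (G/C), so Tm is non-decreasing in n; n = 7 is the first length to reach 20°C.

n = 7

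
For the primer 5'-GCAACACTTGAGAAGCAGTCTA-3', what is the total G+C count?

Base counts: A=8, C=5, G=5, T=4
Total G or C: 5 + 5 = 10

10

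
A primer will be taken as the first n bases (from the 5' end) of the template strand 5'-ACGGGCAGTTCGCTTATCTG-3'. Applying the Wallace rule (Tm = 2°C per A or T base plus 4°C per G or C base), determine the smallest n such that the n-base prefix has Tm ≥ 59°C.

n = 20

First 19 bases: ACGGGCAGTTCGCTTATCT → Tm = 58°C (< 59°C)
First 20 bases: ACGGGCAGTTCGCTTATCTG → Tm = 62°C (≥ 59°C)
Since every base adds ≥2°C, Tm only increases with n, so the threshold is first crossed at n = 20.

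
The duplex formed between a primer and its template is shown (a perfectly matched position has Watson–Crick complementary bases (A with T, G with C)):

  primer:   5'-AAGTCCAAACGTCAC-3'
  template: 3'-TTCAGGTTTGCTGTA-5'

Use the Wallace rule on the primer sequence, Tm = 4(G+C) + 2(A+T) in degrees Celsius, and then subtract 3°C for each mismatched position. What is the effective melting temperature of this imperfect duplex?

Primer base counts: A=6, T=2, G=2, C=5 → A+T=8, G+C=7
Perfect-match Tm = 2(8) + 4(7) = 16 + 28 = 44°C
Mismatches (positions where the bases are not complementary): 2 (at positions 12, 15)
Effective Tm = 44 − 2×3 = 44 − 6 = 38°C

38°C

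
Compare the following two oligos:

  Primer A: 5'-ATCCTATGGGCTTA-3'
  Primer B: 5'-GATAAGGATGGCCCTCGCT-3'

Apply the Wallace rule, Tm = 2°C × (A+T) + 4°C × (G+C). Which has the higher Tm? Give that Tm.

Primer B, 60°C

Primer A: A+T=8, G+C=6 → Tm = 2(8)+4(6) = 40°C
Primer B: A+T=8, G+C=11 → Tm = 2(8)+4(11) = 60°C
40°C vs 60°C → primer B is higher.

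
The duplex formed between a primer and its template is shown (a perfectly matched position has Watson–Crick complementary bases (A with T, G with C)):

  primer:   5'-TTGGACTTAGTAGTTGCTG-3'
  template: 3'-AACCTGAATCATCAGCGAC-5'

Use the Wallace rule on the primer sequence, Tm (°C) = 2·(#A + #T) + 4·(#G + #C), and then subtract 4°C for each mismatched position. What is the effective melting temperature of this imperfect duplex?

50°C

Primer base counts: A=3, T=8, G=6, C=2 → A+T=11, G+C=8
Perfect-match Tm = 2(11) + 4(8) = 22 + 32 = 54°C
Mismatches (positions where the bases are not complementary): 1 (at position 15)
Effective Tm = 54 − 1×4 = 54 − 4 = 50°C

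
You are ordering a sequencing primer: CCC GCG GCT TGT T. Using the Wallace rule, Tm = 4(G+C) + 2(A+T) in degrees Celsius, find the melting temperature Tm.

44°C

Counting bases: G=4, T=4, A=0, C=5
A+T = 4, G+C = 9
Tm = 2(4) + 4(9) = 8 + 36 = 44°C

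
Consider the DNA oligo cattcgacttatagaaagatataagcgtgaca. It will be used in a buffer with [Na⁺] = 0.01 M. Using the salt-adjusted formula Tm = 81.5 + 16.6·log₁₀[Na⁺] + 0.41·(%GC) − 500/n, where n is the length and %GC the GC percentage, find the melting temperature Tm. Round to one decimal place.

Length n = 32. Base counts: A=13, C=5, T=8, G=6
G+C = 11, so %GC = 11/32 × 100 = 34.375%
Salt term: 16.6 × (-2) = -33.2
GC term: 0.41 × 34.375 = 14.094; length term: −500/32 = −15.625
Tm = 81.5 + (-33.2) + 14.094 − 15.625 = 46.769 → 46.8°C

46.8°C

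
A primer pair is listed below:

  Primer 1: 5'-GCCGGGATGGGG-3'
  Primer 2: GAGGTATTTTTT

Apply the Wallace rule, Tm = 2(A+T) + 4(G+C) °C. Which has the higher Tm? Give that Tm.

Primer 1: A+T=2, G+C=10 → Tm = 2(2)+4(10) = 44°C
Primer 2: A+T=9, G+C=3 → Tm = 2(9)+4(3) = 30°C
44°C vs 30°C → primer 1 is higher.

Primer 1, 44°C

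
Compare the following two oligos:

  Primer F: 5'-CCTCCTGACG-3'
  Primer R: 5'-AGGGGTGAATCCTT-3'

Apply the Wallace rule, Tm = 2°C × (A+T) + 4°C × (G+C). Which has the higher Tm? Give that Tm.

Primer R, 42°C

Primer F: A+T=3, G+C=7 → Tm = 2(3)+4(7) = 34°C
Primer R: A+T=7, G+C=7 → Tm = 2(7)+4(7) = 42°C
34°C vs 42°C → primer R is higher.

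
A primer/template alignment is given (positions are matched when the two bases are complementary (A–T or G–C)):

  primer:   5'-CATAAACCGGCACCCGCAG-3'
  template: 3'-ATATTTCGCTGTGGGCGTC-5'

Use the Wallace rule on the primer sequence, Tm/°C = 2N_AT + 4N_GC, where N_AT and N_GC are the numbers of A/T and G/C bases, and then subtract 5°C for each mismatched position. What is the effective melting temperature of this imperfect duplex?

Primer base counts: A=6, T=1, G=4, C=8 → A+T=7, G+C=12
Perfect-match Tm = 2(7) + 4(12) = 14 + 48 = 62°C
Mismatches (positions where the bases are not complementary): 3 (at positions 1, 7, 10)
Effective Tm = 62 − 3×5 = 62 − 15 = 47°C

47°C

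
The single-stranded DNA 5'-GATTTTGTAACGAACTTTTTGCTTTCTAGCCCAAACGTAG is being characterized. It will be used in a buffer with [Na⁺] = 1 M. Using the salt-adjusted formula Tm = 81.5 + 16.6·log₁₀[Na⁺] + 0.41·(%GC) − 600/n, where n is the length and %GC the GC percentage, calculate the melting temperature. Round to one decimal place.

Length n = 40. G=7, T=15, C=8, A=10
G+C = 15, so %GC = 15/40 × 100 = 37.5%
Salt term: 16.6 × (0) = 0
GC term: 0.41 × 37.5 = 15.375; length term: −600/40 = −15
Tm = 81.5 + (0) + 15.375 − 15 = 81.875 → 81.9°C

81.9°C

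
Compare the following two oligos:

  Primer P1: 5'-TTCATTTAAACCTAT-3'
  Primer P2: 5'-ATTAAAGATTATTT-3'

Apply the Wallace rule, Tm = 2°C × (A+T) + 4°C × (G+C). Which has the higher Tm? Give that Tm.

Primer P1: A+T=12, G+C=3 → Tm = 2(12)+4(3) = 36°C
Primer P2: A+T=13, G+C=1 → Tm = 2(13)+4(1) = 30°C
36°C vs 30°C → primer P1 is higher.

Primer P1, 36°C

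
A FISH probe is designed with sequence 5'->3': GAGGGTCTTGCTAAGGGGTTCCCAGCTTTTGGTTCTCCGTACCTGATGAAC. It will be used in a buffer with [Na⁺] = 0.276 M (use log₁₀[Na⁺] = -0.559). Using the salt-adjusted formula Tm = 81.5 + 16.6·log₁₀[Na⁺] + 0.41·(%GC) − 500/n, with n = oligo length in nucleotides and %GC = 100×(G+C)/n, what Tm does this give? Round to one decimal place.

84.1°C

Length n = 51. G=15, A=8, T=16, C=12
G+C = 27, so %GC = 27/51 × 100 = 52.941%
Salt term: 16.6 × (-0.559) = -9.279
GC term: 0.41 × 52.941 = 21.706; length term: −500/51 = −9.804
Tm = 81.5 + (-9.279) + 21.706 − 9.804 = 84.123 → 84.1°C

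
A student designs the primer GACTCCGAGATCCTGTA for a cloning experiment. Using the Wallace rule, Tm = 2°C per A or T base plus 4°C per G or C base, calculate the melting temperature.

Counting bases: T=4, C=5, A=4, G=4
AT pairs contribute 8, GC pairs contribute 9.
Tm = 4·9 + 2·8 = 36 + 16 = 52°C

52°C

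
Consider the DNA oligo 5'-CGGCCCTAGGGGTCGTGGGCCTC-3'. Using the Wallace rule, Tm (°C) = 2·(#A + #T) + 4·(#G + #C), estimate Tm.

82°C

Counting bases: G=10, C=8, A=1, T=4
A+T = 5, G+C = 18
Tm = 2×5 + 4×18 = 82°C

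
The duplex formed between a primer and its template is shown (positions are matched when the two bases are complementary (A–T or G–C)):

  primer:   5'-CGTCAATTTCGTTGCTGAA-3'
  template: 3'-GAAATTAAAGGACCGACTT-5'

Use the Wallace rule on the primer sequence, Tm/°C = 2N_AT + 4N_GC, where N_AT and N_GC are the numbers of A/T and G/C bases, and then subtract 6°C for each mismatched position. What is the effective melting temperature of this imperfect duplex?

30°C

Primer base counts: A=4, T=7, G=4, C=4 → A+T=11, G+C=8
Perfect-match Tm = 2(11) + 4(8) = 22 + 32 = 54°C
Mismatches (positions where the bases are not complementary): 4 (at positions 2, 4, 11, 13)
Effective Tm = 54 − 4×6 = 54 − 24 = 30°C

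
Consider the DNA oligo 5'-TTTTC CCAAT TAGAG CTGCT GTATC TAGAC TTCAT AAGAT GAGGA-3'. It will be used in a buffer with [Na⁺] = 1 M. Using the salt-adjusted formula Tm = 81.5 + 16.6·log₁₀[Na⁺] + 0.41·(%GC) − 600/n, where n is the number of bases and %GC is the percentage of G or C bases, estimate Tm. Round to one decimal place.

Length n = 45. Base counts: G=9, A=13, T=15, C=8
G+C = 17, so %GC = 17/45 × 100 = 37.778%
Salt term: 16.6 × (0) = 0
GC term: 0.41 × 37.778 = 15.489; length term: −600/45 = −13.333
Tm = 81.5 + (0) + 15.489 − 13.333 = 83.656 → 83.7°C

83.7°C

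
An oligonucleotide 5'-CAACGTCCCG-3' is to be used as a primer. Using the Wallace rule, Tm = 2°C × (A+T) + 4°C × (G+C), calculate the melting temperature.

Scanning the sequence gives C=5, G=2, T=1, A=2.
AT pairs contribute 3, GC pairs contribute 7.
Tm = 2×3 + 4×7 = 34°C

34°C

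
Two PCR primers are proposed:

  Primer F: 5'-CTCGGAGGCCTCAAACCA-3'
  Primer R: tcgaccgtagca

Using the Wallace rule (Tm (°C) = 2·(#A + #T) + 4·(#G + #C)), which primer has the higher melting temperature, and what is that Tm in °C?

Primer F: A+T=7, G+C=11 → Tm = 2(7)+4(11) = 58°C
Primer R: A+T=5, G+C=7 → Tm = 2(5)+4(7) = 38°C
58°C vs 38°C → primer F is higher.

Primer F, 58°C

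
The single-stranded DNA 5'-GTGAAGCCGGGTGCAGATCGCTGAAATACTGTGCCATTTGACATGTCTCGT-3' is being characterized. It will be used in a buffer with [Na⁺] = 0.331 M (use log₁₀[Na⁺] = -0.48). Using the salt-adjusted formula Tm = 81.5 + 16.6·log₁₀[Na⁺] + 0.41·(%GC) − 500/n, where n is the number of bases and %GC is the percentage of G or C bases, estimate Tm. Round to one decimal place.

Length n = 51. Counting bases: G=15, T=14, A=11, C=11
G+C = 26, so %GC = 26/51 × 100 = 50.98%
Salt term: 16.6 × (-0.48) = -7.968
GC term: 0.41 × 50.98 = 20.902; length term: −500/51 = −9.804
Tm = 81.5 + (-7.968) + 20.902 − 9.804 = 84.63 → 84.6°C

84.6°C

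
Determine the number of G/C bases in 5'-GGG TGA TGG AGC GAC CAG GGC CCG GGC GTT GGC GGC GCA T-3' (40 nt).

30

Counting bases: C=10, G=20, T=5, A=5
G+C = 20 + 10 = 30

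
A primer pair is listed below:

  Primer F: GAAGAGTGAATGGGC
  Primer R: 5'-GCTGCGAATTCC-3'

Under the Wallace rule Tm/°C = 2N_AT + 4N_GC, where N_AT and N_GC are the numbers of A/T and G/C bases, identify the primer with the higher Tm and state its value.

Primer F: A+T=7, G+C=8 → Tm = 2(7)+4(8) = 46°C
Primer R: A+T=5, G+C=7 → Tm = 2(5)+4(7) = 38°C
46°C vs 38°C → primer F is higher.

Primer F, 46°C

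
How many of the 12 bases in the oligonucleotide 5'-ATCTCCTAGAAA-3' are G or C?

Counting bases: G=1, A=5, C=3, T=3
G+C = 1 + 3 = 4

4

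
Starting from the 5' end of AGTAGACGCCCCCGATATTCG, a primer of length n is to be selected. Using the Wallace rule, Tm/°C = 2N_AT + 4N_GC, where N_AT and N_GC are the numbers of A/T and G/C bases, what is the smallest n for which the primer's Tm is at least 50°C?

First 14 bases: AGTAGACGCCCCCG → Tm = 48°C (< 50°C)
First 15 bases: AGTAGACGCCCCCGA → Tm = 50°C (≥ 50°C)
Each additional base adds 2°C (A/T) or 4°C (G/C), so Tm is non-decreasing in n; n = 15 is the first length to reach 50°C.

n = 15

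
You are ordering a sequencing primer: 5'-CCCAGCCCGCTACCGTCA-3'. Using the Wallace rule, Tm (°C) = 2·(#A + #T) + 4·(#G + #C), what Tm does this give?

62°C

Base counts: T=2, C=10, G=3, A=3
AT pairs contribute 5, GC pairs contribute 13.
Tm = 4·13 + 2·5 = 52 + 10 = 62°C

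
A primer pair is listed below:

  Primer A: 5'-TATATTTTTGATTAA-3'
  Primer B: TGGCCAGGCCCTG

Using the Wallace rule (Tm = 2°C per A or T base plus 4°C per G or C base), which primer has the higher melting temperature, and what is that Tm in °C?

Primer A: A+T=14, G+C=1 → Tm = 2(14)+4(1) = 32°C
Primer B: A+T=3, G+C=10 → Tm = 2(3)+4(10) = 46°C
32°C vs 46°C → primer B is higher.

Primer B, 46°C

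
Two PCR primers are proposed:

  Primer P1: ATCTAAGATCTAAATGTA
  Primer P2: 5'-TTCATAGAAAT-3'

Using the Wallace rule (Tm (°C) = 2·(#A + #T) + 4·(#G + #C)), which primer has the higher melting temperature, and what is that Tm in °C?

Primer P1, 44°C

Primer P1: A+T=14, G+C=4 → Tm = 2(14)+4(4) = 44°C
Primer P2: A+T=9, G+C=2 → Tm = 2(9)+4(2) = 26°C
44°C vs 26°C → primer P1 is higher.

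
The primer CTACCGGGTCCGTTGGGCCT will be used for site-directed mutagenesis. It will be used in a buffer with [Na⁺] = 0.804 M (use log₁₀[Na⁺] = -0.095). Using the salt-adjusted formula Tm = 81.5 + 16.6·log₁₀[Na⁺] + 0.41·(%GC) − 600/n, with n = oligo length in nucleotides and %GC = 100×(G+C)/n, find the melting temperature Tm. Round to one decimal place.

Length n = 20. Base counts: A=1, C=7, G=7, T=5
G+C = 14, so %GC = 14/20 × 100 = 70%
Salt term: 16.6 × (-0.095) = -1.577
GC term: 0.41 × 70 = 28.7; length term: −600/20 = −30
Tm = 81.5 + (-1.577) + 28.7 − 30 = 78.623 → 78.6°C

78.6°C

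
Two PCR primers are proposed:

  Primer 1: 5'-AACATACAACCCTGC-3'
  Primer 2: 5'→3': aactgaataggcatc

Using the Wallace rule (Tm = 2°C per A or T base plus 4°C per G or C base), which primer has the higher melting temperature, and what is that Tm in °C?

Primer 1, 44°C

Primer 1: A+T=8, G+C=7 → Tm = 2(8)+4(7) = 44°C
Primer 2: A+T=9, G+C=6 → Tm = 2(9)+4(6) = 42°C
44°C vs 42°C → primer 1 is higher.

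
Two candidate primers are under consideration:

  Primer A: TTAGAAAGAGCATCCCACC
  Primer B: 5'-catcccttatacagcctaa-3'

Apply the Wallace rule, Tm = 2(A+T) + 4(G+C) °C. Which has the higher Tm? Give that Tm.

Primer A: A+T=10, G+C=9 → Tm = 2(10)+4(9) = 56°C
Primer B: A+T=11, G+C=8 → Tm = 2(11)+4(8) = 54°C
56°C vs 54°C → primer A is higher.

Primer A, 56°C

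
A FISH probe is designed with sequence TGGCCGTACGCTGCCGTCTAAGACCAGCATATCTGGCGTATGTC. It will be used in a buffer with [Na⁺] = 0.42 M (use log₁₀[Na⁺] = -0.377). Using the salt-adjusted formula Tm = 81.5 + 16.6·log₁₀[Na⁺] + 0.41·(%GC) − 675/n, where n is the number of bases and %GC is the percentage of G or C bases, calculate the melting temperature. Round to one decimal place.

Length n = 44. Base counts: T=11, A=8, C=13, G=12
G+C = 25, so %GC = 25/44 × 100 = 56.818%
Salt term: 16.6 × (-0.377) = -6.258
GC term: 0.41 × 56.818 = 23.295; length term: −675/44 = −15.341
Tm = 81.5 + (-6.258) + 23.295 − 15.341 = 83.196 → 83.2°C

83.2°C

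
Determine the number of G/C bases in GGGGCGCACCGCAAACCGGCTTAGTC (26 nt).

A=5, C=9, T=3, G=9
G+C = 9 + 9 = 18

18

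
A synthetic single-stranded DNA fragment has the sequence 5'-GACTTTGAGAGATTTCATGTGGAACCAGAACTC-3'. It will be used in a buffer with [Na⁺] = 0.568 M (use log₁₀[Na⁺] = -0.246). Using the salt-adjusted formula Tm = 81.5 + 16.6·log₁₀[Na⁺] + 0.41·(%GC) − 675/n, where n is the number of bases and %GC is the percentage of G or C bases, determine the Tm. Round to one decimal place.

74.4°C

Length n = 33. Scanning the sequence gives C=6, T=9, A=10, G=8.
G+C = 14, so %GC = 14/33 × 100 = 42.424%
Salt term: 16.6 × (-0.246) = -4.084
GC term: 0.41 × 42.424 = 17.394; length term: −675/33 = −20.455
Tm = 81.5 + (-4.084) + 17.394 − 20.455 = 74.355 → 74.4°C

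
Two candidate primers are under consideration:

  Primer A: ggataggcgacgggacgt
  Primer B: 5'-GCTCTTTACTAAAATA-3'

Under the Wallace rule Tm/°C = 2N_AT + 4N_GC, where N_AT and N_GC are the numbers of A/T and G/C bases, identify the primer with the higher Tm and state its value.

Primer A: A+T=6, G+C=12 → Tm = 2(6)+4(12) = 60°C
Primer B: A+T=12, G+C=4 → Tm = 2(12)+4(4) = 40°C
60°C vs 40°C → primer A is higher.

Primer A, 60°C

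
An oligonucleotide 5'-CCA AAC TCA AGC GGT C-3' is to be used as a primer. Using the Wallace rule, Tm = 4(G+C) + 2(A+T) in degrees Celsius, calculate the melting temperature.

Base counts: A=5, C=6, G=3, T=2
A+T = 7, G+C = 9
Tm = 2×7 + 4×9 = 50°C

50°C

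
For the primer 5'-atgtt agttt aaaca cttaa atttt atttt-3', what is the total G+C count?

Counting bases: A=10, C=2, T=16, G=2
Total G or C: 2 + 2 = 4

4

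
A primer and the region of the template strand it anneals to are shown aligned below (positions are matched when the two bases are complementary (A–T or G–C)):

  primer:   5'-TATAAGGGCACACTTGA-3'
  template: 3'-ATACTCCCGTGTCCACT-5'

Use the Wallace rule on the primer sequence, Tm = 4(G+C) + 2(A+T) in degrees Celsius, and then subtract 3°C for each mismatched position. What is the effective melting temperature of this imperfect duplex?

39°C

Primer base counts: A=6, T=4, G=4, C=3 → A+T=10, G+C=7
Perfect-match Tm = 2(10) + 4(7) = 20 + 28 = 48°C
Mismatches (positions where the bases are not complementary): 3 (at positions 4, 13, 14)
Effective Tm = 48 − 3×3 = 48 − 9 = 39°C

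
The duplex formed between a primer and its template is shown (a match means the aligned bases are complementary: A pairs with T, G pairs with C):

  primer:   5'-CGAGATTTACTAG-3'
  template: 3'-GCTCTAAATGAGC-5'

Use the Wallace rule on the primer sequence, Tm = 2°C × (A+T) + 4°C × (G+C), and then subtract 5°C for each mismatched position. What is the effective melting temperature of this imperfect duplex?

Primer base counts: A=4, T=4, G=3, C=2 → A+T=8, G+C=5
Perfect-match Tm = 2(8) + 4(5) = 16 + 20 = 36°C
Mismatches (positions where the bases are not complementary): 1 (at position 12)
Effective Tm = 36 − 1×5 = 36 − 5 = 31°C

31°C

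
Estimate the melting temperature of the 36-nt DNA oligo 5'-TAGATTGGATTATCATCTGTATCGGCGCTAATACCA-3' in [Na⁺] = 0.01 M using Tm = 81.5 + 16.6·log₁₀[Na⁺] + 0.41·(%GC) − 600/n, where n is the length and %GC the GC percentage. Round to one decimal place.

47.6°C

Length n = 36. Scanning the sequence gives T=12, G=7, A=10, C=7.
G+C = 14, so %GC = 14/36 × 100 = 38.889%
Salt term: 16.6 × (-2) = -33.2
GC term: 0.41 × 38.889 = 15.944; length term: −600/36 = −16.667
Tm = 81.5 + (-33.2) + 15.944 − 16.667 = 47.577 → 47.6°C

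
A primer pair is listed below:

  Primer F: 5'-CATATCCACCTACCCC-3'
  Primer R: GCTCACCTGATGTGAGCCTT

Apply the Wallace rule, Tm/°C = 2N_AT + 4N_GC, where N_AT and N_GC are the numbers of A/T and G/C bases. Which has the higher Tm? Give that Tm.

Primer F: A+T=7, G+C=9 → Tm = 2(7)+4(9) = 50°C
Primer R: A+T=9, G+C=11 → Tm = 2(9)+4(11) = 62°C
50°C vs 62°C → primer R is higher.

Primer R, 62°C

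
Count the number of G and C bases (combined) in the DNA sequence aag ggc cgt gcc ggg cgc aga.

Scanning the sequence gives T=1, A=4, C=6, G=10.
G+C = 10 + 6 = 16

16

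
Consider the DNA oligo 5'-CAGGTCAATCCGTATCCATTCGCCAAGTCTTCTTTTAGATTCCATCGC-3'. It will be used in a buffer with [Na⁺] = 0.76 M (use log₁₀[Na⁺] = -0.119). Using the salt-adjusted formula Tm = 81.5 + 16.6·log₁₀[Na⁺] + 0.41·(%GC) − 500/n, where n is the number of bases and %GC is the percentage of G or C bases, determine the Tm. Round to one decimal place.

Length n = 48. Scanning the sequence gives G=7, C=15, T=16, A=10.
G+C = 22, so %GC = 22/48 × 100 = 45.833%
Salt term: 16.6 × (-0.119) = -1.975
GC term: 0.41 × 45.833 = 18.792; length term: −500/48 = −10.417
Tm = 81.5 + (-1.975) + 18.792 − 10.417 = 87.9 → 87.9°C

87.9°C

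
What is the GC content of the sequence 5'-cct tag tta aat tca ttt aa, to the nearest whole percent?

20%

Base counts: G=1, C=3, A=7, T=9
G+C = 1 + 3 = 4 out of 20 bases
%GC = 4/20 × 100 = 20% ≈ 20%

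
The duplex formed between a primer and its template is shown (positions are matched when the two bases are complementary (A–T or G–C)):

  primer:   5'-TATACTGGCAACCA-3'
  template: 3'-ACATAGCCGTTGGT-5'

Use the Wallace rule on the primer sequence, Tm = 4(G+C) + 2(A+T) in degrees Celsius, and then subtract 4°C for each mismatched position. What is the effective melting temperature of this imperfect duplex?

Primer base counts: A=5, T=3, G=2, C=4 → A+T=8, G+C=6
Perfect-match Tm = 2(8) + 4(6) = 16 + 24 = 40°C
Mismatches (positions where the bases are not complementary): 3 (at positions 2, 5, 6)
Effective Tm = 40 − 3×4 = 40 − 12 = 28°C

28°C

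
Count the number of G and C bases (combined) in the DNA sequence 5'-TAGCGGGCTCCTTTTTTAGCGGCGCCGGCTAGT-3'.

20

Scanning the sequence gives T=10, A=3, G=11, C=9.
Total G or C: 11 + 9 = 20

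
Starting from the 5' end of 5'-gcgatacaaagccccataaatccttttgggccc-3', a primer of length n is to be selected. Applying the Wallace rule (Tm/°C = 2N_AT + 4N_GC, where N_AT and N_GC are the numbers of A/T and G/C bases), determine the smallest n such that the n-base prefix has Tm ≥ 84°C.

n = 29

First 28 bases: GCGATACAAAGCCCCATAAATCCTTTTG → Tm = 80°C (< 84°C)
First 29 bases: GCGATACAAAGCCCCATAAATCCTTTTGG → Tm = 84°C (≥ 84°C)
Since every base adds ≥2°C, Tm only increases with n, so the threshold is first crossed at n = 29.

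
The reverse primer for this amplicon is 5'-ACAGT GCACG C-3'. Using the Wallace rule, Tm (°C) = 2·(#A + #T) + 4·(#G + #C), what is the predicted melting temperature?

Scanning the sequence gives G=3, T=1, C=4, A=3.
A+T = 4, G+C = 7
Tm = 4·7 + 2·4 = 28 + 8 = 36°C

36°C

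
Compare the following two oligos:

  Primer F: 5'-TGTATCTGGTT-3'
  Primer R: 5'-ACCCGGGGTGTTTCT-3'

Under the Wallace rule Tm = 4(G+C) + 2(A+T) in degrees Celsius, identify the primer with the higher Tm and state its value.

Primer F: A+T=7, G+C=4 → Tm = 2(7)+4(4) = 30°C
Primer R: A+T=6, G+C=9 → Tm = 2(6)+4(9) = 48°C
30°C vs 48°C → primer R is higher.

Primer R, 48°C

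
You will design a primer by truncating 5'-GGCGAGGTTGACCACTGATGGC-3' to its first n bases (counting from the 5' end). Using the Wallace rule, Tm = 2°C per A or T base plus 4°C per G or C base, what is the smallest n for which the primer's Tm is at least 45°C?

First 13 bases: GGCGAGGTTGACC → Tm = 44°C (< 45°C)
First 14 bases: GGCGAGGTTGACCA → Tm = 46°C (≥ 45°C)
Each additional base adds 2°C (A/T) or 4°C (G/C), so Tm is non-decreasing in n; n = 14 is the first length to reach 45°C.

n = 14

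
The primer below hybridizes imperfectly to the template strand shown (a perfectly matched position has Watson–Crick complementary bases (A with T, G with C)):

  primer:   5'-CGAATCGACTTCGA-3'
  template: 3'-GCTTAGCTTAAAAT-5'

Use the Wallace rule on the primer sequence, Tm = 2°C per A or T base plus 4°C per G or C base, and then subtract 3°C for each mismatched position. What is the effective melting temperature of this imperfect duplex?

Primer base counts: A=4, T=3, G=3, C=4 → A+T=7, G+C=7
Perfect-match Tm = 2(7) + 4(7) = 14 + 28 = 42°C
Mismatches (positions where the bases are not complementary): 3 (at positions 9, 12, 13)
Effective Tm = 42 − 3×3 = 42 − 9 = 33°C

33°C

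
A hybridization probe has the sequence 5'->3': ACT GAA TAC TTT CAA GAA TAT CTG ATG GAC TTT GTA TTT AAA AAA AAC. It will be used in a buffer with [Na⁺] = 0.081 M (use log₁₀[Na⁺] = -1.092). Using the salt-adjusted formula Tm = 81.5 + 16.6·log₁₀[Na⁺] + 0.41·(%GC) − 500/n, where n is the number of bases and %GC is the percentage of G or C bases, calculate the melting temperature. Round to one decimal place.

63.2°C

Length n = 48. Counting bases: C=6, T=16, A=20, G=6
G+C = 12, so %GC = 12/48 × 100 = 25%
Salt term: 16.6 × (-1.092) = -18.127
GC term: 0.41 × 25 = 10.25; length term: −500/48 = −10.417
Tm = 81.5 + (-18.127) + 10.25 − 10.417 = 63.206 → 63.2°C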